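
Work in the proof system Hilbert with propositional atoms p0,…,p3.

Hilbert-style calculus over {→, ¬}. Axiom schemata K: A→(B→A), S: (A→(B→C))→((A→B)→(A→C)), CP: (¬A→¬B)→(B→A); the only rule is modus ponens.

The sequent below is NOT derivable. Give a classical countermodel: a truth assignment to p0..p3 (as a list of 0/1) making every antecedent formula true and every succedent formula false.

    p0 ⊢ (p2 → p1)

Search for a countermodel by truth-table:
  v=0000: Γ:[p0=F] Δ:[(p2 → p1)=T] refutes=False
  v=0001: Γ:[p0=F] Δ:[(p2 → p1)=T] refutes=False
  v=0010: Γ:[p0=F] Δ:[(p2 → p1)=F] refutes=False
  v=0011: Γ:[p0=F] Δ:[(p2 → p1)=F] refutes=False
  v=0100: Γ:[p0=F] Δ:[(p2 → p1)=T] refutes=False
  v=0101: Γ:[p0=F] Δ:[(p2 → p1)=T] refutes=False
  v=0110: Γ:[p0=F] Δ:[(p2 → p1)=T] refutes=False
  v=0111: Γ:[p0=F] Δ:[(p2 → p1)=T] refutes=False
  v=1000: Γ:[p0=T] Δ:[(p2 → p1)=T] refutes=False
  v=1001: Γ:[p0=T] Δ:[(p2 → p1)=T] refutes=False
  v=1010: Γ:[p0=T] Δ:[(p2 → p1)=F] refutes=True  ← countermodel

Result: [1, 0, 1, 0]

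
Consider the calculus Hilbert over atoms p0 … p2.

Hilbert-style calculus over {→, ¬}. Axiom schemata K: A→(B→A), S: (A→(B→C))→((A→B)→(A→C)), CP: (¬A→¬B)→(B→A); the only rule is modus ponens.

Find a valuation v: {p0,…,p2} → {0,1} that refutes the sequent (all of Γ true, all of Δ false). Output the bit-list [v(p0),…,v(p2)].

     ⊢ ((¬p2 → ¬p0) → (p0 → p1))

Truth-table refutation:
  v=000: Γ:[] Δ:[((¬p2 → ¬p0) → (p0 → p1))=T] refutes=False
  v=001: Γ:[] Δ:[((¬p2 → ¬p0) → (p0 → p1))=T] refutes=False
  v=010: Γ:[] Δ:[((¬p2 → ¬p0) → (p0 → p1))=T] refutes=False
  v=011: Γ:[] Δ:[((¬p2 → ¬p0) → (p0 → p1))=T] refutes=False
  v=100: Γ:[] Δ:[((¬p2 → ¬p0) → (p0 → p1))=T] refutes=False
  v=101: Γ:[] Δ:[((¬p2 → ¬p0) → (p0 → p1))=F] refutes=True  ← countermodel

Result: [1, 0, 1]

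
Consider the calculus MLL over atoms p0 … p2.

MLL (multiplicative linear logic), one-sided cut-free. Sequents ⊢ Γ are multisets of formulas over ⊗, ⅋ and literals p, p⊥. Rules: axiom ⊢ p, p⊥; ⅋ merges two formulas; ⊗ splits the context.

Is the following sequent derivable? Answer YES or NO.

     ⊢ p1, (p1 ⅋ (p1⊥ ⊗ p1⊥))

Derivation trace:
[⅋]  ⊢ p1, (p1 ⅋ (p1⊥ ⊗ p1⊥))
  [⊗]  ⊢ p1, p1, (p1⊥ ⊗ p1⊥)
    [Ax]  ⊢ p1, p1⊥
    [Ax]  ⊢ p1, p1⊥

Result: YES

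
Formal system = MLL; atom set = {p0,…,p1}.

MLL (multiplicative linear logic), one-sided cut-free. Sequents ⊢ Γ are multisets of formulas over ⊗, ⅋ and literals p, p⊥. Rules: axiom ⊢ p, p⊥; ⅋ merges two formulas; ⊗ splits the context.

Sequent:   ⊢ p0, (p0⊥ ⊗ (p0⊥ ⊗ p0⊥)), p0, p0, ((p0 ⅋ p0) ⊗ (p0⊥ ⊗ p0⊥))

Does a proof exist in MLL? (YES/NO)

Proof tree:
[⊗]  ⊢ p0, (p0⊥ ⊗ (p0⊥ ⊗ p0⊥)), p0, p0, ((p0 ⅋ p0) ⊗ (p0⊥ ⊗ p0⊥))
  [⅋]  ⊢ p0, (p0⊥ ⊗ (p0⊥ ⊗ p0⊥)), (p0 ⅋ p0)
    [⊗]  ⊢ p0, p0, p0, (p0⊥ ⊗ (p0⊥ ⊗ p0⊥))
      [Ax]  ⊢ p0, p0⊥
      [⊗]  ⊢ p0, p0, (p0⊥ ⊗ p0⊥)
        [Ax]  ⊢ p0, p0⊥
        [Ax]  ⊢ p0, p0⊥
  [⊗]  ⊢ p0, p0, (p0⊥ ⊗ p0⊥)
    [Ax]  ⊢ p0, p0⊥
    [Ax]  ⊢ p0, p0⊥

Result: YES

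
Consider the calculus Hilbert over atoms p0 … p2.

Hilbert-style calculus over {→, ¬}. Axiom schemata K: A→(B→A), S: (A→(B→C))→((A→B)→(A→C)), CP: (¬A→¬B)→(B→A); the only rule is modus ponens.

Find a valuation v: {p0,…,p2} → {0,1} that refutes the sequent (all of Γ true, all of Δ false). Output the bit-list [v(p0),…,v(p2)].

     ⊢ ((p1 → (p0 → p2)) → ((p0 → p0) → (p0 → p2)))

Search for a countermodel by truth-table:
  v=000: Γ:[] Δ:[((p1 → (p0 → p2)) → ((p0 → p0) → (p0 → p2)))=T] refutes=False
  v=001: Γ:[] Δ:[((p1 → (p0 → p2)) → ((p0 → p0) → (p0 → p2)))=T] refutes=False
  v=010: Γ:[] Δ:[((p1 → (p0 → p2)) → ((p0 → p0) → (p0 → p2)))=T] refutes=False
  v=011: Γ:[] Δ:[((p1 → (p0 → p2)) → ((p0 → p0) → (p0 → p2)))=T] refutes=False
  v=100: Γ:[] Δ:[((p1 → (p0 → p2)) → ((p0 → p0) → (p0 → p2)))=F] refutes=True  ← countermodel

Result: [1, 0, 0]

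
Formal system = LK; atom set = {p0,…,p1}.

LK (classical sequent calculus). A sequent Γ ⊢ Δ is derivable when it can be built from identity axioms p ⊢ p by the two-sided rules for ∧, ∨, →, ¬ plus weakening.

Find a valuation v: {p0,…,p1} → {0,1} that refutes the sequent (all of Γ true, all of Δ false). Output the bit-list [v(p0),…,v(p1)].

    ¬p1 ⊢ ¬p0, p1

Search for a countermodel by truth-table:
  v=00: Γ:[¬p1=T] Δ:[¬p0=T, p1=F] refutes=False
  v=01: Γ:[¬p1=F] Δ:[¬p0=T, p1=T] refutes=False
  v=10: Γ:[¬p1=T] Δ:[¬p0=F, p1=F] refutes=True  ← countermodel

Result: [1, 0]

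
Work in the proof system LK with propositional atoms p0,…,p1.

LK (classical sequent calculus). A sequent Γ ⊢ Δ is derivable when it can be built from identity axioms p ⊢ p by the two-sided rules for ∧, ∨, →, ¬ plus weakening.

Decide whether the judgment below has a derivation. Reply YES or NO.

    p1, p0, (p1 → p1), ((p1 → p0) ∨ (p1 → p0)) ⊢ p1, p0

Proof tree:
[∨L] p1, p0, (p1 → p1), ((p1 → p0) ∨ (p1 → p0)) ⊢ p1, p0
  [→L] p1, (p1 → p1), (p1 → p0) ⊢ p1
    [→L] p1, (p1 → p1) ⊢ p1
      [Ax] p1 ⊢ p1
      [Ax] p1 ⊢ p1
    [WL] p1, (p1 → p1), p0 ⊢ p1
      [→L] p1, (p1 → p1) ⊢ p1
        [Ax] p1 ⊢ p1
        [Ax] p1 ⊢ p1
  [→L] p1, p0, (p1 → p1), (p1 → p0) ⊢ p0
    [WL] p1, (p1 → p1), p0 ⊢ p1
      [→L] p1, (p1 → p1) ⊢ p1
        [Ax] p1 ⊢ p1
        [Ax] p1 ⊢ p1
    [Ax] p0 ⊢ p0

Result: YES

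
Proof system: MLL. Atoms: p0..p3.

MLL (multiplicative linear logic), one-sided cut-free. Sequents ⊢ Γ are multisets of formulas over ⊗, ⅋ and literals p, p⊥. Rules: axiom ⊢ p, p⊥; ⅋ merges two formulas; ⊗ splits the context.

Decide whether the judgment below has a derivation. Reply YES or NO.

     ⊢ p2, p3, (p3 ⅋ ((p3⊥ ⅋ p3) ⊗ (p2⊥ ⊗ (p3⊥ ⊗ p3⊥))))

Derivation (root first):
[⅋]  ⊢ p2, p3, (p3 ⅋ ((p3⊥ ⅋ p3) ⊗ (p2⊥ ⊗ (p3⊥ ⊗ p3⊥))))
  [⊗]  ⊢ p2, p3, p3, ((p3⊥ ⅋ p3) ⊗ (p2⊥ ⊗ (p3⊥ ⊗ p3⊥)))
    [⅋]  ⊢ (p3⊥ ⅋ p3)
      [Ax]  ⊢ p3, p3⊥
    [⊗]  ⊢ p2, p3, p3, (p2⊥ ⊗ (p3⊥ ⊗ p3⊥))
      [Ax]  ⊢ p2, p2⊥
      [⊗]  ⊢ p3, p3, (p3⊥ ⊗ p3⊥)
        [Ax]  ⊢ p3, p3⊥
        [Ax]  ⊢ p3, p3⊥

Result: YES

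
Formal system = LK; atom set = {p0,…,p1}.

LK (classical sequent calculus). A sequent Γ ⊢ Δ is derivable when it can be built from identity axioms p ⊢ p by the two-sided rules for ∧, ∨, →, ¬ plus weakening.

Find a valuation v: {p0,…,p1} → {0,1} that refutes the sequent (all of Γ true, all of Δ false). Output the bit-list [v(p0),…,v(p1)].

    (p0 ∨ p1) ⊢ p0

Search for a countermodel by truth-table:
  v=00: Γ:[(p0 ∨ p1)=F] Δ:[p0=F] refutes=False
  v=01: Γ:[(p0 ∨ p1)=T] Δ:[p0=F] refutes=True  ← countermodel

Result: [0, 1]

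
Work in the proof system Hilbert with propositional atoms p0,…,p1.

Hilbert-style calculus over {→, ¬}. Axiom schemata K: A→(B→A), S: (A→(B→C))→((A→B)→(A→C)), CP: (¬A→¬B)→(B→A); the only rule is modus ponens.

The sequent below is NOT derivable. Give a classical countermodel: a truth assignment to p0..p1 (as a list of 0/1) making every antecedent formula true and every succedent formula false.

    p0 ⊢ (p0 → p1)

Search for a countermodel by truth-table:
  v=00: Γ:[p0=F] Δ:[(p0 → p1)=T] refutes=False
  v=01: Γ:[p0=F] Δ:[(p0 → p1)=T] refutes=False
  v=10: Γ:[p0=T] Δ:[(p0 → p1)=F] refutes=True  ← countermodel

Result: [1, 0]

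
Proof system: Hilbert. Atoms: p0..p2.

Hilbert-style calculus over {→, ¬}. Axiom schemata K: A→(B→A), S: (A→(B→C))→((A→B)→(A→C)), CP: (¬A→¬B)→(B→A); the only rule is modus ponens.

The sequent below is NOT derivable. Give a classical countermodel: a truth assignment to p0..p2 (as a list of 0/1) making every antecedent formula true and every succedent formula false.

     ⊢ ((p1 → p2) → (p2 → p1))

Enumerate valuations to refute Γ ⊢ Δ:
  v=000: Γ:[] Δ:[((p1 → p2) → (p2 → p1))=T] refutes=False
  v=001: Γ:[] Δ:[((p1 → p2) → (p2 → p1))=F] refutes=True  ← countermodel

Result: [0, 0, 1]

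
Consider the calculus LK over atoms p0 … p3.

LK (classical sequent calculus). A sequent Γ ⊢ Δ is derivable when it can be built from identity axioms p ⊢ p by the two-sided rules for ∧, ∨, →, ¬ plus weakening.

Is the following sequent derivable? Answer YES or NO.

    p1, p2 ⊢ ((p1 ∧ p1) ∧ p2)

Proof tree:
[∧R] p1, p2 ⊢ ((p1 ∧ p1) ∧ p2)
  [∧R] p1 ⊢ (p1 ∧ p1)
    [Ax] p1 ⊢ p1
    [Ax] p1 ⊢ p1
  [Ax] p2 ⊢ p2

Result: YES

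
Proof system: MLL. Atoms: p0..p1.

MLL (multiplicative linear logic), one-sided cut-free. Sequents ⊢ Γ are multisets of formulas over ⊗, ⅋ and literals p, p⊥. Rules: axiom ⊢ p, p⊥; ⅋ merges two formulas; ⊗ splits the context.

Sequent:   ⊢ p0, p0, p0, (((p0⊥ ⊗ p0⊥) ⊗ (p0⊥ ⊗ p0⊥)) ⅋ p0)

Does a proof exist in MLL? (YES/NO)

Proof tree:
[⅋]  ⊢ p0, p0, p0, (((p0⊥ ⊗ p0⊥) ⊗ (p0⊥ ⊗ p0⊥)) ⅋ p0)
  [⊗]  ⊢ p0, p0, p0, p0, ((p0⊥ ⊗ p0⊥) ⊗ (p0⊥ ⊗ p0⊥))
    [⊗]  ⊢ p0, p0, (p0⊥ ⊗ p0⊥)
      [Ax]  ⊢ p0, p0⊥
      [Ax]  ⊢ p0, p0⊥
    [⊗]  ⊢ p0, p0, (p0⊥ ⊗ p0⊥)
      [Ax]  ⊢ p0, p0⊥
      [Ax]  ⊢ p0, p0⊥

Result: YES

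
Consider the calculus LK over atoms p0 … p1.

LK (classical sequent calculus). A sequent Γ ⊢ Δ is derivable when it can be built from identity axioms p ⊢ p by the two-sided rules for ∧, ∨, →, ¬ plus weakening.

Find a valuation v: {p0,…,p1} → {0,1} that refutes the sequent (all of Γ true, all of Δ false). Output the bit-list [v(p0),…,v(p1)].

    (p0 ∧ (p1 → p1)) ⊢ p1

Truth-table refutation:
  v=00: Γ:[(p0 ∧ (p1 → p1))=F] Δ:[p1=F] refutes=False
  v=01: Γ:[(p0 ∧ (p1 → p1))=F] Δ:[p1=T] refutes=False
  v=10: Γ:[(p0 ∧ (p1 → p1))=T] Δ:[p1=F] refutes=True  ← countermodel

Result: [1, 0]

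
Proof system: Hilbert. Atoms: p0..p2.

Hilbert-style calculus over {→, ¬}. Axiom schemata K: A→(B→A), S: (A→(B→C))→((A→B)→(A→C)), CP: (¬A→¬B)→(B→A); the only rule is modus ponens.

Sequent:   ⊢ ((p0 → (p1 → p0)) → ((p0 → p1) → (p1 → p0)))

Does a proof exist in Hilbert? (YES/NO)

Enumerate valuations to refute Γ ⊢ Δ:
  v=000: Γ:[] Δ:[((p0 → (p1 → p0)) → ((p0 → p1) → (p1 → p0)))=T] refutes=False
  v=001: Γ:[] Δ:[((p0 → (p1 → p0)) → ((p0 → p1) → (p1 → p0)))=T] refutes=False
  v=010: Γ:[] Δ:[((p0 → (p1 → p0)) → ((p0 → p1) → (p1 → p0)))=F] refutes=True  ← countermodel

Result: NO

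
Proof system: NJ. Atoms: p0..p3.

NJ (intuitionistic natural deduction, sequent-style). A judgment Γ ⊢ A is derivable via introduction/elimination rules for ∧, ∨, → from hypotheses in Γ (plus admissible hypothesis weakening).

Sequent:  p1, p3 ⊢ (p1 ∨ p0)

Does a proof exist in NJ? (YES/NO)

Derivation trace:
[Wk] p1, p3 ⊢ (p1 ∨ p0)
  [∨I₁] p1 ⊢ (p1 ∨ p0)
    [Ax] p1 ⊢ p1

Result: YES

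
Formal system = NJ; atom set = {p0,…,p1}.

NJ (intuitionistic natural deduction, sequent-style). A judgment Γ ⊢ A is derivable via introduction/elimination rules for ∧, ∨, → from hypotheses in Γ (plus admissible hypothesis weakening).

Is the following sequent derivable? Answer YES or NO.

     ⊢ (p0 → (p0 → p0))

Derivation (root first):
[→I]  ⊢ (p0 → (p0 → p0))
  [Wk] p0 ⊢ (p0 → p0)
    [→I]  ⊢ (p0 → p0)
      [Ax] p0 ⊢ p0

Result: YES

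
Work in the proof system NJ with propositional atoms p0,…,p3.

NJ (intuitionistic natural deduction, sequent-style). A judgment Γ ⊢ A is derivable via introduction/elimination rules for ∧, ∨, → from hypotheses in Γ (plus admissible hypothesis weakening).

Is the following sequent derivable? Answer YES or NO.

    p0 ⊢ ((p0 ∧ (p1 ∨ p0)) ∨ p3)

Derivation (root first):
[∨I₁] p0 ⊢ ((p0 ∧ (p1 ∨ p0)) ∨ p3)
  [∧I] p0 ⊢ (p0 ∧ (p1 ∨ p0))
    [Ax] p0 ⊢ p0
    [∨I₂] p0 ⊢ (p1 ∨ p0)
      [Ax] p0 ⊢ p0

Result: YES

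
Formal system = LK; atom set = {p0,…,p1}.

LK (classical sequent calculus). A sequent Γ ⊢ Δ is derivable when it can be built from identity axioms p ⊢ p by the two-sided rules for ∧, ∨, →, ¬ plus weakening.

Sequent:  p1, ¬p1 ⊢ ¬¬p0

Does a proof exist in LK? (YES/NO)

Derivation (root first):
[¬R] p1, ¬p1 ⊢ ¬¬p0
  [¬L] p1, ¬p1, ¬p0 ⊢ 
    [¬L] p1, ¬p1 ⊢ p0
      [WR] p1 ⊢ p1, p0
        [Ax] p1 ⊢ p1

Result: YES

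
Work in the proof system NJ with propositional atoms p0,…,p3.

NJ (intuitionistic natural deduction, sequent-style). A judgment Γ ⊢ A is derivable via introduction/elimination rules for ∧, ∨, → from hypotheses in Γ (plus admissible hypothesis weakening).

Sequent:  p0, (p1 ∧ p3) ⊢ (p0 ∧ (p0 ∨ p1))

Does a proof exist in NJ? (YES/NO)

Derivation trace:
[Wk] p0, (p1 ∧ p3) ⊢ (p0 ∧ (p0 ∨ p1))
  [∧I] p0 ⊢ (p0 ∧ (p0 ∨ p1))
    [Ax] p0 ⊢ p0
    [∨I₁] p0 ⊢ (p0 ∨ p1)
      [Ax] p0 ⊢ p0

Result: YES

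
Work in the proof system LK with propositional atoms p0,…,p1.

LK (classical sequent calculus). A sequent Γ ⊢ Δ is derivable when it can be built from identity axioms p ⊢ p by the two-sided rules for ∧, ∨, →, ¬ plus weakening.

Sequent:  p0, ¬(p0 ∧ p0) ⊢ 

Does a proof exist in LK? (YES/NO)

Derivation (root first):
[¬L] p0, ¬(p0 ∧ p0) ⊢ 
  [∧R] p0 ⊢ (p0 ∧ p0)
    [Ax] p0 ⊢ p0
    [Ax] p0 ⊢ p0

Result: YES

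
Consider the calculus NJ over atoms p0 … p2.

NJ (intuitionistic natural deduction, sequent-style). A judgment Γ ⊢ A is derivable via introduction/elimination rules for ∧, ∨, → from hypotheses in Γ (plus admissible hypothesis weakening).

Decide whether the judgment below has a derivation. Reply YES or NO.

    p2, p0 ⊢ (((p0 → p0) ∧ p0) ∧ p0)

Derivation (root first):
[∧I] p2, p0 ⊢ (((p0 → p0) ∧ p0) ∧ p0)
  [∧I] p2, p0 ⊢ ((p0 → p0) ∧ p0)
    [→I]  ⊢ (p0 → p0)
      [Ax] p0 ⊢ p0
    [Wk] p0, p2 ⊢ p0
      [Ax] p0 ⊢ p0
  [Wk] p0, p2 ⊢ p0
    [Ax] p0 ⊢ p0

Result: YES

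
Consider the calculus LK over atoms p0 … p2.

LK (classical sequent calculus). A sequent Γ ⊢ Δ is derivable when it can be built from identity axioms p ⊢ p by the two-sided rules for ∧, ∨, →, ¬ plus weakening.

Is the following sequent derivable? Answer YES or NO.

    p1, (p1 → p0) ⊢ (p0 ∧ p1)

Derivation trace:
[→L] p1, (p1 → p0) ⊢ (p0 ∧ p1)
  [Ax] p1 ⊢ p1
  [∧R] p1, p0 ⊢ (p0 ∧ p1)
    [Ax] p0 ⊢ p0
    [Ax] p1 ⊢ p1

Result: YES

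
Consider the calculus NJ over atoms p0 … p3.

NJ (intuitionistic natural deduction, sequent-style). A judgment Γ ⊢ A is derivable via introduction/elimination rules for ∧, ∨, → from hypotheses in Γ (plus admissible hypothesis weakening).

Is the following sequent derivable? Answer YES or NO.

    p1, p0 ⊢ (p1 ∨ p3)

Proof tree:
[Wk] p1, p0 ⊢ (p1 ∨ p3)
  [∨I₁] p1 ⊢ (p1 ∨ p3)
    [Ax] p1 ⊢ p1

Result: YES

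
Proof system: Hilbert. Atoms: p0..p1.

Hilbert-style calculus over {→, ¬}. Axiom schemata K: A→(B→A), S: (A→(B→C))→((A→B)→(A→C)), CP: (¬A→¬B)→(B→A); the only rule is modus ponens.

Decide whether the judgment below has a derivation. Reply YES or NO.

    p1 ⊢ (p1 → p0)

Search for a countermodel by truth-table:
  v=00: Γ:[p1=F] Δ:[(p1 → p0)=T] refutes=False
  v=01: Γ:[p1=T] Δ:[(p1 → p0)=F] refutes=True  ← countermodel

Result: NO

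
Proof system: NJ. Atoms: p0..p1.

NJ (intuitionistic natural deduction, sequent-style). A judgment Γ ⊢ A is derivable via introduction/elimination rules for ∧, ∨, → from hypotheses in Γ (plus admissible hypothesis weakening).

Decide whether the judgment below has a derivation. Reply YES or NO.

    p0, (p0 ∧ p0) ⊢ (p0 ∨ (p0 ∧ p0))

Proof tree:
[Wk] p0, (p0 ∧ p0) ⊢ (p0 ∨ (p0 ∧ p0))
  [∨I₂] p0 ⊢ (p0 ∨ (p0 ∧ p0))
    [∧I] p0 ⊢ (p0 ∧ p0)
      [Ax] p0 ⊢ p0
      [Ax] p0 ⊢ p0

Result: YES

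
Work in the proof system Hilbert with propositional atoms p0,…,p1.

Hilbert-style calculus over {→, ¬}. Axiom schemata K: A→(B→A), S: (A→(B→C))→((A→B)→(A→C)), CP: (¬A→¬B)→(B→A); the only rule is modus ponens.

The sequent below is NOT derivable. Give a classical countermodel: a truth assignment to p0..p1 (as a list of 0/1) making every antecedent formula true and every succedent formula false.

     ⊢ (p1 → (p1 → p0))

Enumerate valuations to refute Γ ⊢ Δ:
  v=00: Γ:[] Δ:[(p1 → (p1 → p0))=T] refutes=False
  v=01: Γ:[] Δ:[(p1 → (p1 → p0))=F] refutes=True  ← countermodel

Result: [0, 1]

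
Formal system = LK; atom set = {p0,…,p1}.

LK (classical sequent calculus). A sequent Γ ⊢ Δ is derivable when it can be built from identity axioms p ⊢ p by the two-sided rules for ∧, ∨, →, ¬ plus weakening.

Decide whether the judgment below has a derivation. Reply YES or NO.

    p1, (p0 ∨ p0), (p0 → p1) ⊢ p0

Derivation (root first):
[→L] p1, (p0 ∨ p0), (p0 → p1) ⊢ p0
  [WL] (p0 ∨ p0), p1 ⊢ p0
    [∨L] (p0 ∨ p0) ⊢ p0
      [Ax] p0 ⊢ p0
      [Ax] p0 ⊢ p0
  [WL] (p0 ∨ p0), p1, p1 ⊢ p0
    [WL] (p0 ∨ p0), p1 ⊢ p0
      [∨L] (p0 ∨ p0) ⊢ p0
        [Ax] p0 ⊢ p0
        [Ax] p0 ⊢ p0

Result: YES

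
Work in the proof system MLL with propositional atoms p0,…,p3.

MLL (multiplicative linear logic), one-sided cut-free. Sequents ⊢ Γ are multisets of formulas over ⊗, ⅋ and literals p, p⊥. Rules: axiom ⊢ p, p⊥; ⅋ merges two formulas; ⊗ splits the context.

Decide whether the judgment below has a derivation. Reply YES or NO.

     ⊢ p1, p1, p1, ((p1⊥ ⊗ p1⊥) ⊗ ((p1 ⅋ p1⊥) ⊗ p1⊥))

Derivation trace:
[⊗]  ⊢ p1, p1, p1, ((p1⊥ ⊗ p1⊥) ⊗ ((p1 ⅋ p1⊥) ⊗ p1⊥))
  [⊗]  ⊢ p1, p1, (p1⊥ ⊗ p1⊥)
    [Ax]  ⊢ p1, p1⊥
    [Ax]  ⊢ p1, p1⊥
  [⊗]  ⊢ p1, ((p1 ⅋ p1⊥) ⊗ p1⊥)
    [⅋]  ⊢ (p1 ⅋ p1⊥)
      [Ax]  ⊢ p1, p1⊥
    [Ax]  ⊢ p1, p1⊥

Result: YES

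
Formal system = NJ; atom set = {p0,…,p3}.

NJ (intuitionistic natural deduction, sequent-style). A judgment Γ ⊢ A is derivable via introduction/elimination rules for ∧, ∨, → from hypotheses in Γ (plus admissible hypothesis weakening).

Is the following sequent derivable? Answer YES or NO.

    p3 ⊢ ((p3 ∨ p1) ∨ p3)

Derivation (root first):
[∨I₁] p3 ⊢ ((p3 ∨ p1) ∨ p3)
  [∨I₁] p3 ⊢ (p3 ∨ p1)
    [Ax] p3 ⊢ p3

Result: YES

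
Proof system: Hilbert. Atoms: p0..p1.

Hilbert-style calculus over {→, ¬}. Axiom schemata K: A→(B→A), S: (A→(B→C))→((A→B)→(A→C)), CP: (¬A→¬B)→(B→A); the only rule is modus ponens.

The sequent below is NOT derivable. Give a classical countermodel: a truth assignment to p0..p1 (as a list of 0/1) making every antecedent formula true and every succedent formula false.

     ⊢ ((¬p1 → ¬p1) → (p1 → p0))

Truth-table refutation:
  v=00: Γ:[] Δ:[((¬p1 → ¬p1) → (p1 → p0))=T] refutes=False
  v=01: Γ:[] Δ:[((¬p1 → ¬p1) → (p1 → p0))=F] refutes=True  ← countermodel

Result: [0, 1]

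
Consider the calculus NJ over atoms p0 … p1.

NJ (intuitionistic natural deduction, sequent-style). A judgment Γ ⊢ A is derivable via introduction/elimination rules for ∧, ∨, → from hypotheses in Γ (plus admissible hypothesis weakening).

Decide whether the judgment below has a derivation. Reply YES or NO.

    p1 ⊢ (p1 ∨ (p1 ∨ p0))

Proof tree:
[∨I₂] p1 ⊢ (p1 ∨ (p1 ∨ p0))
  [∨I₁] p1 ⊢ (p1 ∨ p0)
    [Ax] p1 ⊢ p1

Result: YES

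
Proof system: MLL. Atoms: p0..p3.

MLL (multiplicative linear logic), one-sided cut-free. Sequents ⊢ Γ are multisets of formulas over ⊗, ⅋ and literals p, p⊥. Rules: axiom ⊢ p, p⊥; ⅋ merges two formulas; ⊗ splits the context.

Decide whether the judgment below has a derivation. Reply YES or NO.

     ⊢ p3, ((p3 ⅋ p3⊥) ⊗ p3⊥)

Proof tree:
[⊗]  ⊢ p3, ((p3 ⅋ p3⊥) ⊗ p3⊥)
  [⅋]  ⊢ (p3 ⅋ p3⊥)
    [Ax]  ⊢ p3, p3⊥
  [Ax]  ⊢ p3, p3⊥

Result: YES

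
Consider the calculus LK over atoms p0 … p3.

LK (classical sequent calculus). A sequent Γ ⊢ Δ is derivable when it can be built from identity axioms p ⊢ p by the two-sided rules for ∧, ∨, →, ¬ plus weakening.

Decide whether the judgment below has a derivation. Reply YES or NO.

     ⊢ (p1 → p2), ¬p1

Enumerate valuations to refute Γ ⊢ Δ:
  v=0000: Γ:[] Δ:[(p1 → p2)=T, ¬p1=T] refutes=False
  v=0001: Γ:[] Δ:[(p1 → p2)=T, ¬p1=T] refutes=False
  v=0010: Γ:[] Δ:[(p1 → p2)=T, ¬p1=T] refutes=False
  v=0011: Γ:[] Δ:[(p1 → p2)=T, ¬p1=T] refutes=False
  v=0100: Γ:[] Δ:[(p1 → p2)=F, ¬p1=F] refutes=True  ← countermodel

Result: NO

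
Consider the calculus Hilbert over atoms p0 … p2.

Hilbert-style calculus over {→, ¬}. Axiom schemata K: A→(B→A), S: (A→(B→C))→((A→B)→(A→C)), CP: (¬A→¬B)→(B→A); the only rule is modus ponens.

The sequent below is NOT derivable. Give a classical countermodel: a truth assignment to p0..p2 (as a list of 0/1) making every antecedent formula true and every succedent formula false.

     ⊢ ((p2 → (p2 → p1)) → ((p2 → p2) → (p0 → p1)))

Truth-table refutation:
  v=000: Γ:[] Δ:[((p2 → (p2 → p1)) → ((p2 → p2) → (p0 → p1)))=T] refutes=False
  v=001: Γ:[] Δ:[((p2 → (p2 → p1)) → ((p2 → p2) → (p0 → p1)))=T] refutes=False
  v=010: Γ:[] Δ:[((p2 → (p2 → p1)) → ((p2 → p2) → (p0 → p1)))=T] refutes=False
  v=011: Γ:[] Δ:[((p2 → (p2 → p1)) → ((p2 → p2) → (p0 → p1)))=T] refutes=False
  v=100: Γ:[] Δ:[((p2 → (p2 → p1)) → ((p2 → p2) → (p0 → p1)))=F] refutes=True  ← countermodel

Result: [1, 0, 0]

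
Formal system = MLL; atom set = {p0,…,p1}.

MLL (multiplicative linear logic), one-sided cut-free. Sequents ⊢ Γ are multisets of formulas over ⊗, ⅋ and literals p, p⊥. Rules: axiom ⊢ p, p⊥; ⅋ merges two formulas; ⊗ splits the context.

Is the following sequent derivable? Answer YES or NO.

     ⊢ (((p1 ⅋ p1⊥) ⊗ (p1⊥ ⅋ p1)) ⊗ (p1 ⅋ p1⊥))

Derivation trace:
[⊗]  ⊢ (((p1 ⅋ p1⊥) ⊗ (p1⊥ ⅋ p1)) ⊗ (p1 ⅋ p1⊥))
  [⊗]  ⊢ ((p1 ⅋ p1⊥) ⊗ (p1⊥ ⅋ p1))
    [⅋]  ⊢ (p1 ⅋ p1⊥)
      [Ax]  ⊢ p1, p1⊥
    [⅋]  ⊢ (p1⊥ ⅋ p1)
      [Ax]  ⊢ p1, p1⊥
  [⅋]  ⊢ (p1 ⅋ p1⊥)
    [Ax]  ⊢ p1, p1⊥

Result: YES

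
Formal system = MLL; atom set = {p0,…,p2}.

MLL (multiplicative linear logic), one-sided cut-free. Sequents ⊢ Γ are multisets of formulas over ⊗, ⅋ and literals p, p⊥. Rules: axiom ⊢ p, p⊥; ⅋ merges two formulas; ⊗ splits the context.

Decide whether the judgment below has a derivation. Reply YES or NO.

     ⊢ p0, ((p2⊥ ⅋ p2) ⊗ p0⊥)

Proof tree:
[⊗]  ⊢ p0, ((p2⊥ ⅋ p2) ⊗ p0⊥)
  [⅋]  ⊢ (p2⊥ ⅋ p2)
    [Ax]  ⊢ p2, p2⊥
  [Ax]  ⊢ p0, p0⊥

Result: YES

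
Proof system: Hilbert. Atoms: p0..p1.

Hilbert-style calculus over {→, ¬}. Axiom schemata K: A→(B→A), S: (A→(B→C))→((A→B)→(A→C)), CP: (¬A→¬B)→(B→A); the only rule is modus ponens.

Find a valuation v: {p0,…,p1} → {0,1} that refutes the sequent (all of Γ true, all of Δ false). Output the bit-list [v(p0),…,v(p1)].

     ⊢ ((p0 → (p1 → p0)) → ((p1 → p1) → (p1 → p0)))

Search for a countermodel by truth-table:
  v=00: Γ:[] Δ:[((p0 → (p1 → p0)) → ((p1 → p1) → (p1 → p0)))=T] refutes=False
  v=01: Γ:[] Δ:[((p0 → (p1 → p0)) → ((p1 → p1) → (p1 → p0)))=F] refutes=True  ← countermodel

Result: [0, 1]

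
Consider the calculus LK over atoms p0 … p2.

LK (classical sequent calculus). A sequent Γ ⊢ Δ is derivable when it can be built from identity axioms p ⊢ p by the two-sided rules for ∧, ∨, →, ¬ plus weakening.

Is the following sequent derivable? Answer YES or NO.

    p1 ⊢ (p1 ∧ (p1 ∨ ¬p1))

Proof tree:
[∧R] p1 ⊢ (p1 ∧ (p1 ∨ ¬p1))
  [Ax] p1 ⊢ p1
  [∨R] p1 ⊢ (p1 ∨ ¬p1)
    [¬R] p1 ⊢ p1, ¬p1
      [WL] p1, p1 ⊢ p1
        [Ax] p1 ⊢ p1

Result: YES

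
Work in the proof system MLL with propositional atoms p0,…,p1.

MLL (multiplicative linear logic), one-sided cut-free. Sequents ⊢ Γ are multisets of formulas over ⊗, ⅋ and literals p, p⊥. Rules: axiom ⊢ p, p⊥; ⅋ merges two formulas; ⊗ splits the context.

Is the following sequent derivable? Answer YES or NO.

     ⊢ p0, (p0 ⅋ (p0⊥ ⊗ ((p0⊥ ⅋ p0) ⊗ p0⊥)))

Derivation (root first):
[⅋]  ⊢ p0, (p0 ⅋ (p0⊥ ⊗ ((p0⊥ ⅋ p0) ⊗ p0⊥)))
  [⊗]  ⊢ p0, p0, (p0⊥ ⊗ ((p0⊥ ⅋ p0) ⊗ p0⊥))
    [Ax]  ⊢ p0, p0⊥
    [⊗]  ⊢ p0, ((p0⊥ ⅋ p0) ⊗ p0⊥)
      [⅋]  ⊢ (p0⊥ ⅋ p0)
        [Ax]  ⊢ p0, p0⊥
      [Ax]  ⊢ p0, p0⊥

Result: YES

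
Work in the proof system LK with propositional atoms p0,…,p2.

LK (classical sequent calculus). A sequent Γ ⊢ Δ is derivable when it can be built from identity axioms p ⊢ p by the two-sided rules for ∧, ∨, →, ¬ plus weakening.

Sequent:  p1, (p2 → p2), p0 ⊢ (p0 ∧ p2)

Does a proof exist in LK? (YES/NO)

Search for a countermodel by truth-table:
  v=000: Γ:[p1=F, (p2 → p2)=T, p0=F] Δ:[(p0 ∧ p2)=F] refutes=False
  v=001: Γ:[p1=F, (p2 → p2)=T, p0=F] Δ:[(p0 ∧ p2)=F] refutes=False
  v=010: Γ:[p1=T, (p2 → p2)=T, p0=F] Δ:[(p0 ∧ p2)=F] refutes=False
  v=011: Γ:[p1=T, (p2 → p2)=T, p0=F] Δ:[(p0 ∧ p2)=F] refutes=False
  v=100: Γ:[p1=F, (p2 → p2)=T, p0=T] Δ:[(p0 ∧ p2)=F] refutes=False
  v=101: Γ:[p1=F, (p2 → p2)=T, p0=T] Δ:[(p0 ∧ p2)=T] refutes=False
  v=110: Γ:[p1=T, (p2 → p2)=T, p0=T] Δ:[(p0 ∧ p2)=F] refutes=True  ← countermodel

Result: NO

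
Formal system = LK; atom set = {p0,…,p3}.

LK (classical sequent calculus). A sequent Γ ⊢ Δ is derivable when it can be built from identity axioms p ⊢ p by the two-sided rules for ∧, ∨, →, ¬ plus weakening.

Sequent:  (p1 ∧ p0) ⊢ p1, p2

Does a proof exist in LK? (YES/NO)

Proof tree:
[WR] (p1 ∧ p0) ⊢ p1, p2
  [∧L] (p1 ∧ p0) ⊢ p1
    [WL] p1, p0 ⊢ p1
      [Ax] p1 ⊢ p1

Result: YES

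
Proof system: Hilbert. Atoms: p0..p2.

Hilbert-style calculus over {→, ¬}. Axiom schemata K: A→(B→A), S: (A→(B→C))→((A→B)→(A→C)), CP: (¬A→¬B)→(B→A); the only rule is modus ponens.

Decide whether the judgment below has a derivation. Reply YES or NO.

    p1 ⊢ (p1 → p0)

Truth-table refutation:
  v=000: Γ:[p1=F] Δ:[(p1 → p0)=T] refutes=False
  v=001: Γ:[p1=F] Δ:[(p1 → p0)=T] refutes=False
  v=010: Γ:[p1=T] Δ:[(p1 → p0)=F] refutes=True  ← countermodel

Result: NO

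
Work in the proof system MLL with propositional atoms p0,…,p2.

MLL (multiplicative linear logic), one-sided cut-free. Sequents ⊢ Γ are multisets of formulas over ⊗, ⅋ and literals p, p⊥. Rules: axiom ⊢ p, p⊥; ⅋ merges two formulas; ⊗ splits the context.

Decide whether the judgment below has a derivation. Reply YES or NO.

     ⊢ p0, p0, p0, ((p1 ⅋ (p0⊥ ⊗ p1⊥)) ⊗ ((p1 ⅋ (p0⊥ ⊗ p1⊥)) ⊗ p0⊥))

Derivation (root first):
[⊗]  ⊢ p0, p0, p0, ((p1 ⅋ (p0⊥ ⊗ p1⊥)) ⊗ ((p1 ⅋ (p0⊥ ⊗ p1⊥)) ⊗ p0⊥))
  [⅋]  ⊢ p0, (p1 ⅋ (p0⊥ ⊗ p1⊥))
    [⊗]  ⊢ p0, p1, (p0⊥ ⊗ p1⊥)
      [Ax]  ⊢ p0, p0⊥
      [Ax]  ⊢ p1, p1⊥
  [⊗]  ⊢ p0, p0, ((p1 ⅋ (p0⊥ ⊗ p1⊥)) ⊗ p0⊥)
    [⅋]  ⊢ p0, (p1 ⅋ (p0⊥ ⊗ p1⊥))
      [⊗]  ⊢ p0, p1, (p0⊥ ⊗ p1⊥)
        [Ax]  ⊢ p0, p0⊥
        [Ax]  ⊢ p1, p1⊥
    [Ax]  ⊢ p0, p0⊥

Result: YES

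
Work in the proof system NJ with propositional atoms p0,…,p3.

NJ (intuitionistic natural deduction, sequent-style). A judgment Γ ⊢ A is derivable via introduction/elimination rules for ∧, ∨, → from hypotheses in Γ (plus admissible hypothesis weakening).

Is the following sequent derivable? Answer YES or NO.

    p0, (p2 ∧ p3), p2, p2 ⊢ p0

Derivation (root first):
[Wk] p0, (p2 ∧ p3), p2, p2 ⊢ p0
  [Wk] p0, (p2 ∧ p3), p2 ⊢ p0
    [Wk] p0, (p2 ∧ p3) ⊢ p0
      [Ax] p0 ⊢ p0

Result: YES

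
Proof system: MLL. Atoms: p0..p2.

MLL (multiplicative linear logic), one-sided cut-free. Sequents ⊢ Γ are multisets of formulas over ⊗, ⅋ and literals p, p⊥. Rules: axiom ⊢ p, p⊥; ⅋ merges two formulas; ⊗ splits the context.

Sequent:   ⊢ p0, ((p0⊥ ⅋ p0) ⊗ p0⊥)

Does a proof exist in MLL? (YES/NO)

Derivation trace:
[⊗]  ⊢ p0, ((p0⊥ ⅋ p0) ⊗ p0⊥)
  [⅋]  ⊢ (p0⊥ ⅋ p0)
    [Ax]  ⊢ p0, p0⊥
  [Ax]  ⊢ p0, p0⊥

Result: YES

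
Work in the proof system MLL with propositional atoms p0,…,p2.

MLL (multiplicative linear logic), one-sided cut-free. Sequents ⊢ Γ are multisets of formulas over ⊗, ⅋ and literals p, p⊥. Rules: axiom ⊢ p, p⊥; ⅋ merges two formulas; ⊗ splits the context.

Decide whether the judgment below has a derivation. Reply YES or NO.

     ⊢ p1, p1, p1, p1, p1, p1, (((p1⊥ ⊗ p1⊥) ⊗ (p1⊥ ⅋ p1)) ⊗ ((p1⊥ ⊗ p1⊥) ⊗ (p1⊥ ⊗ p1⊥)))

Derivation (root first):
[⊗]  ⊢ p1, p1, p1, p1, p1, p1, (((p1⊥ ⊗ p1⊥) ⊗ (p1⊥ ⅋ p1)) ⊗ ((p1⊥ ⊗ p1⊥) ⊗ (p1⊥ ⊗ p1⊥)))
  [⊗]  ⊢ p1, p1, ((p1⊥ ⊗ p1⊥) ⊗ (p1⊥ ⅋ p1))
    [⊗]  ⊢ p1, p1, (p1⊥ ⊗ p1⊥)
      [Ax]  ⊢ p1, p1⊥
      [Ax]  ⊢ p1, p1⊥
    [⅋]  ⊢ (p1⊥ ⅋ p1)
      [Ax]  ⊢ p1, p1⊥
  [⊗]  ⊢ p1, p1, p1, p1, ((p1⊥ ⊗ p1⊥) ⊗ (p1⊥ ⊗ p1⊥))
    [⊗]  ⊢ p1, p1, (p1⊥ ⊗ p1⊥)
      [Ax]  ⊢ p1, p1⊥
      [Ax]  ⊢ p1, p1⊥
    [⊗]  ⊢ p1, p1, (p1⊥ ⊗ p1⊥)
      [Ax]  ⊢ p1, p1⊥
      [Ax]  ⊢ p1, p1⊥

Result: YES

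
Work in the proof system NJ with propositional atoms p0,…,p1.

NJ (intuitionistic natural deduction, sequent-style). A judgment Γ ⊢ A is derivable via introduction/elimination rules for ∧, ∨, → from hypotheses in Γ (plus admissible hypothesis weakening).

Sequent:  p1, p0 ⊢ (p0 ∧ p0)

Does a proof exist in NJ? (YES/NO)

Proof tree:
[∧I] p1, p0 ⊢ (p0 ∧ p0)
  [Wk] p0, p1 ⊢ p0
    [Ax] p0 ⊢ p0
  [Ax] p0 ⊢ p0

Result: YES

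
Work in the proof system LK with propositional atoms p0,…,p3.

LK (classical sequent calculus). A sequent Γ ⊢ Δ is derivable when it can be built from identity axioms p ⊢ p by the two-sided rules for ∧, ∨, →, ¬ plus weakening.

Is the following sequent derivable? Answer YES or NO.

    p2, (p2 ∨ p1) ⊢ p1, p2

Proof tree:
[∨L] p2, (p2 ∨ p1) ⊢ p1, p2
  [WL] p2, p2 ⊢ p2
    [Ax] p2 ⊢ p2
  [Ax] p1 ⊢ p1

Result: YES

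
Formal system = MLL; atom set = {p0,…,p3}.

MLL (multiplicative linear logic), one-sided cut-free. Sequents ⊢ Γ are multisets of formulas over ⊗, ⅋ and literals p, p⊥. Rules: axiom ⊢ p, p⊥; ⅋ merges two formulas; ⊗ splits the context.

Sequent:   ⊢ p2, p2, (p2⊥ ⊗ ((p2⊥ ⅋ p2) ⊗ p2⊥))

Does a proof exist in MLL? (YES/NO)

Proof tree:
[⊗]  ⊢ p2, p2, (p2⊥ ⊗ ((p2⊥ ⅋ p2) ⊗ p2⊥))
  [Ax]  ⊢ p2, p2⊥
  [⊗]  ⊢ p2, ((p2⊥ ⅋ p2) ⊗ p2⊥)
    [⅋]  ⊢ (p2⊥ ⅋ p2)
      [Ax]  ⊢ p2, p2⊥
    [Ax]  ⊢ p2, p2⊥

Result: YES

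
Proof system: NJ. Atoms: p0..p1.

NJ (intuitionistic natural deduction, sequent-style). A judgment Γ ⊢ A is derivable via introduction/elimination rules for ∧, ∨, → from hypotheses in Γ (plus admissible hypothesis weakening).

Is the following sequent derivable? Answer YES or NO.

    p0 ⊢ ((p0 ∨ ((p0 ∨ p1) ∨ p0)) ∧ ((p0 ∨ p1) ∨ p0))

Derivation trace:
[∧I] p0 ⊢ ((p0 ∨ ((p0 ∨ p1) ∨ p0)) ∧ ((p0 ∨ p1) ∨ p0))
  [∨I₂] p0 ⊢ (p0 ∨ ((p0 ∨ p1) ∨ p0))
    [∨I₁] p0 ⊢ ((p0 ∨ p1) ∨ p0)
      [∨I₁] p0 ⊢ (p0 ∨ p1)
        [Ax] p0 ⊢ p0
  [∨I₁] p0 ⊢ ((p0 ∨ p1) ∨ p0)
    [∨I₁] p0 ⊢ (p0 ∨ p1)
      [Ax] p0 ⊢ p0

Result: YES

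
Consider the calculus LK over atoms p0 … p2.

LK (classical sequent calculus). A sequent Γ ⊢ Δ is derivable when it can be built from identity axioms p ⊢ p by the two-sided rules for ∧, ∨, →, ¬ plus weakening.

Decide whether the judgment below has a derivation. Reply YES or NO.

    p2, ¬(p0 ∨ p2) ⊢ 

Derivation trace:
[¬L] p2, ¬(p0 ∨ p2) ⊢ 
  [∨R] p2 ⊢ (p0 ∨ p2)
    [WR] p2 ⊢ p2, p0
      [Ax] p2 ⊢ p2

Result: YES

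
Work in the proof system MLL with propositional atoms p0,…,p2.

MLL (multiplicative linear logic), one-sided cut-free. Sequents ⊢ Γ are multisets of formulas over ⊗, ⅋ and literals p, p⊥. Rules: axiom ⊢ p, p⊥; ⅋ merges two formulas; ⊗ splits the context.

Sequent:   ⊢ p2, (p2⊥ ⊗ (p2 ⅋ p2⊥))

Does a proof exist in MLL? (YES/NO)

Derivation (root first):
[⊗]  ⊢ p2, (p2⊥ ⊗ (p2 ⅋ p2⊥))
  [Ax]  ⊢ p2, p2⊥
  [⅋]  ⊢ (p2 ⅋ p2⊥)
    [Ax]  ⊢ p2, p2⊥

Result: YES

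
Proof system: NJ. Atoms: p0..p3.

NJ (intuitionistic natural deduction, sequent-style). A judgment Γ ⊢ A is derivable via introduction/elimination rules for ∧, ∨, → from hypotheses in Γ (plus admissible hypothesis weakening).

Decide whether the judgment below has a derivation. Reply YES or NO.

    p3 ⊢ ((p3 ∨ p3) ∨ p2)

Derivation (root first):
[∨I₁] p3 ⊢ ((p3 ∨ p3) ∨ p2)
  [∨I₂] p3 ⊢ (p3 ∨ p3)
    [Ax] p3 ⊢ p3

Result: YES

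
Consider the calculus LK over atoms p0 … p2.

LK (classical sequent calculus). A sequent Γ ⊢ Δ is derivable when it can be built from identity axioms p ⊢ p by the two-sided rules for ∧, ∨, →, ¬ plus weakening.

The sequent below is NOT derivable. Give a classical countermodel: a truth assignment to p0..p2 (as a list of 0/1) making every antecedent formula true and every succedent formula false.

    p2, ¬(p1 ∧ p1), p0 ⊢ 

Truth-table refutation:
  v=000: Γ:[p2=F, ¬(p1 ∧ p1)=T, p0=F] Δ:[] refutes=False
  v=001: Γ:[p2=T, ¬(p1 ∧ p1)=T, p0=F] Δ:[] refutes=False
  v=010: Γ:[p2=F, ¬(p1 ∧ p1)=F, p0=F] Δ:[] refutes=False
  v=011: Γ:[p2=T, ¬(p1 ∧ p1)=F, p0=F] Δ:[] refutes=False
  v=100: Γ:[p2=F, ¬(p1 ∧ p1)=T, p0=T] Δ:[] refutes=False
  v=101: Γ:[p2=T, ¬(p1 ∧ p1)=T, p0=T] Δ:[] refutes=True  ← countermodel

Result: [1, 0, 1]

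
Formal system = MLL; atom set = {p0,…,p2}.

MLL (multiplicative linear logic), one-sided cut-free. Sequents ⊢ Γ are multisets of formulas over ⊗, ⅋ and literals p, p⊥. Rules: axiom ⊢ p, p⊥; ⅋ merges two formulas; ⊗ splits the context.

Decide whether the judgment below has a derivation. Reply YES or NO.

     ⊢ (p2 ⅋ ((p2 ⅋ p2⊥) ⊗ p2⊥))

Derivation (root first):
[⅋]  ⊢ (p2 ⅋ ((p2 ⅋ p2⊥) ⊗ p2⊥))
  [⊗]  ⊢ p2, ((p2 ⅋ p2⊥) ⊗ p2⊥)
    [⅋]  ⊢ (p2 ⅋ p2⊥)
      [Ax]  ⊢ p2, p2⊥
    [Ax]  ⊢ p2, p2⊥

Result: YES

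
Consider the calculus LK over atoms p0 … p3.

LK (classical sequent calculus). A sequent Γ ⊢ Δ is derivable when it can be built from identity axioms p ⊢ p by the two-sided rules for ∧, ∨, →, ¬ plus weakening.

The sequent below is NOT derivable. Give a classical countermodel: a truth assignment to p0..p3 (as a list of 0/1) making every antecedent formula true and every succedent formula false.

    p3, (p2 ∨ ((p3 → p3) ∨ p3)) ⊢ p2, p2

Truth-table refutation:
  v=0000: Γ:[p3=F, (p2 ∨ ((p3 → p3) ∨ p3))=T] Δ:[p2=F, p2=F] refutes=False
  v=0001: Γ:[p3=T, (p2 ∨ ((p3 → p3) ∨ p3))=T] Δ:[p2=F, p2=F] refutes=True  ← countermodel

Result: [0, 0, 0, 1]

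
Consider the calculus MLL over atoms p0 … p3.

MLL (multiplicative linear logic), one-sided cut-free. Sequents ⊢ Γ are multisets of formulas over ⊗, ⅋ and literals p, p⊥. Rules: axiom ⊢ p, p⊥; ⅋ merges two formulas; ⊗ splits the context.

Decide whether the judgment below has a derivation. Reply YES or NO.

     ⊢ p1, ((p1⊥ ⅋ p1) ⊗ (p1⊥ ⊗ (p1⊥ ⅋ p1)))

Proof tree:
[⊗]  ⊢ p1, ((p1⊥ ⅋ p1) ⊗ (p1⊥ ⊗ (p1⊥ ⅋ p1)))
  [⅋]  ⊢ (p1⊥ ⅋ p1)
    [Ax]  ⊢ p1, p1⊥
  [⊗]  ⊢ p1, (p1⊥ ⊗ (p1⊥ ⅋ p1))
    [Ax]  ⊢ p1, p1⊥
    [⅋]  ⊢ (p1⊥ ⅋ p1)
      [Ax]  ⊢ p1, p1⊥

Result: YES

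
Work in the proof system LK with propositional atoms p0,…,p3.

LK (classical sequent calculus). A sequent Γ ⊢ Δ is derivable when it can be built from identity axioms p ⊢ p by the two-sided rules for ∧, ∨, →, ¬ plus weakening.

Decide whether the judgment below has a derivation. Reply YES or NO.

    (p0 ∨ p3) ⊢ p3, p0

Derivation trace:
[∨L] (p0 ∨ p3) ⊢ p3, p0
  [WR] p0 ⊢ p0, p3
    [Ax] p0 ⊢ p0
  [Ax] p3 ⊢ p3

Result: YES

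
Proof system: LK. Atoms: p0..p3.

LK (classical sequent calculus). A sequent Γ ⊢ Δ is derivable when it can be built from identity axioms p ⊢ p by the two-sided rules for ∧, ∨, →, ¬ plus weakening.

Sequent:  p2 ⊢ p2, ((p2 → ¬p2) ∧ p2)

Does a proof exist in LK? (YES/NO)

Proof tree:
[∧R] p2 ⊢ p2, ((p2 → ¬p2) ∧ p2)
  [→R]  ⊢ p2, (p2 → ¬p2)
    [WL] p2 ⊢ p2, ¬p2
      [¬R]  ⊢ p2, ¬p2
        [Ax] p2 ⊢ p2
  [Ax] p2 ⊢ p2

Result: YES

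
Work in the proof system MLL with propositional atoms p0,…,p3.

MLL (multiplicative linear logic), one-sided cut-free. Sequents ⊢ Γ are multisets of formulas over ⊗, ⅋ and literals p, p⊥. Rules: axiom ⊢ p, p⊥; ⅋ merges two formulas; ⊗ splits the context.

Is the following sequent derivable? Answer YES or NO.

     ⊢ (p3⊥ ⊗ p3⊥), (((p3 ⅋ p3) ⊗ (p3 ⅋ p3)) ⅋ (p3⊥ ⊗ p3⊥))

Derivation trace:
[⅋]  ⊢ (p3⊥ ⊗ p3⊥), (((p3 ⅋ p3) ⊗ (p3 ⅋ p3)) ⅋ (p3⊥ ⊗ p3⊥))
  [⊗]  ⊢ (p3⊥ ⊗ p3⊥), (p3⊥ ⊗ p3⊥), ((p3 ⅋ p3) ⊗ (p3 ⅋ p3))
    [⅋]  ⊢ (p3⊥ ⊗ p3⊥), (p3 ⅋ p3)
      [⊗]  ⊢ p3, p3, (p3⊥ ⊗ p3⊥)
        [Ax]  ⊢ p3, p3⊥
        [Ax]  ⊢ p3, p3⊥
    [⅋]  ⊢ (p3⊥ ⊗ p3⊥), (p3 ⅋ p3)
      [⊗]  ⊢ p3, p3, (p3⊥ ⊗ p3⊥)
        [Ax]  ⊢ p3, p3⊥
        [Ax]  ⊢ p3, p3⊥

Result: YES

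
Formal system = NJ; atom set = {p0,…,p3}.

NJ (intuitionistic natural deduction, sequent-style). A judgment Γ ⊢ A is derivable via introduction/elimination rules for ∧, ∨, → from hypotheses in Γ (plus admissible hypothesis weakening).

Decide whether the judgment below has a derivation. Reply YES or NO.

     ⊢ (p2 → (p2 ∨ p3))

Proof tree:
[→I]  ⊢ (p2 → (p2 ∨ p3))
  [∨I₁] p2 ⊢ (p2 ∨ p3)
    [Ax] p2 ⊢ p2

Result: YES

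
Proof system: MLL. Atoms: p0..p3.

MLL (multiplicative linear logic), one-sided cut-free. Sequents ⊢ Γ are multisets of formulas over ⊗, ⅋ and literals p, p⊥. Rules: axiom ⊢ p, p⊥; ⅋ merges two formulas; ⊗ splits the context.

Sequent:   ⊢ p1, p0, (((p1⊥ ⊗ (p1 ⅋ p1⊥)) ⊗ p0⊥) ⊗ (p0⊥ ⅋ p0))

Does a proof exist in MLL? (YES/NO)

Derivation trace:
[⊗]  ⊢ p1, p0, (((p1⊥ ⊗ (p1 ⅋ p1⊥)) ⊗ p0⊥) ⊗ (p0⊥ ⅋ p0))
  [⊗]  ⊢ p1, p0, ((p1⊥ ⊗ (p1 ⅋ p1⊥)) ⊗ p0⊥)
    [⊗]  ⊢ p1, (p1⊥ ⊗ (p1 ⅋ p1⊥))
      [Ax]  ⊢ p1, p1⊥
      [⅋]  ⊢ (p1 ⅋ p1⊥)
        [Ax]  ⊢ p1, p1⊥
    [Ax]  ⊢ p0, p0⊥
  [⅋]  ⊢ (p0⊥ ⅋ p0)
    [Ax]  ⊢ p0, p0⊥

Result: YES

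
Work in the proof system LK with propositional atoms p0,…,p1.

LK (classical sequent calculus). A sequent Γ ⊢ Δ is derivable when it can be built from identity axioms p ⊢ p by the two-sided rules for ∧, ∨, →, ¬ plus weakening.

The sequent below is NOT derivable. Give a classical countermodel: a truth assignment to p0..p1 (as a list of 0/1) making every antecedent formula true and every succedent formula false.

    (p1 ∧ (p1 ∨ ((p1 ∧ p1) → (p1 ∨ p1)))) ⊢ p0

Enumerate valuations to refute Γ ⊢ Δ:
  v=00: Γ:[(p1 ∧ (p1 ∨ ((p1 ∧ p1) → (p1 ∨ p1))))=F] Δ:[p0=F] refutes=False
  v=01: Γ:[(p1 ∧ (p1 ∨ ((p1 ∧ p1) → (p1 ∨ p1))))=T] Δ:[p0=F] refutes=True  ← countermodel

Result: [0, 1]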